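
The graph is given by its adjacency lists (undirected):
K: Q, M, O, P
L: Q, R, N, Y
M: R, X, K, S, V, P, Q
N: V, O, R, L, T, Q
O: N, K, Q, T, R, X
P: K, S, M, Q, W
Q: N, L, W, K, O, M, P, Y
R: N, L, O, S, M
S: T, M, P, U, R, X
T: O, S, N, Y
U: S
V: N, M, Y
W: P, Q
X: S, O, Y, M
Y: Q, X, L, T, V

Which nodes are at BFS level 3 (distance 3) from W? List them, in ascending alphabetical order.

R, T, U, V, X

Level 0: W
Level 1: P, Q
Level 2: K, L, M, N, O, S, Y
Level 3: R, T, U, V, X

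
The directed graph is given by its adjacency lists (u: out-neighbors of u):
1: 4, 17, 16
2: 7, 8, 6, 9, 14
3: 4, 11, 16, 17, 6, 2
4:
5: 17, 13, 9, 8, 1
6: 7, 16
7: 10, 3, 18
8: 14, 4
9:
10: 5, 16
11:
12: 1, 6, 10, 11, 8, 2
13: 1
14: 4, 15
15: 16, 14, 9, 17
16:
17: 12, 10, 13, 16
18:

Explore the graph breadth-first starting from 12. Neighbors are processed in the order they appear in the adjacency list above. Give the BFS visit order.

Visit 12; enqueue 1, 6, 10, 11, 8, 2 → queue [1, 6, 10, 11, 8, 2]
Visit 1; enqueue 4, 17, 16 → queue [6, 10, 11, 8, 2, 4, 17, 16]
Visit 6; enqueue 7 → queue [10, 11, 8, 2, 4, 17, 16, 7]
Visit 10; enqueue 5 → queue [11, 8, 2, 4, 17, 16, 7, 5]
Visit 11 → queue [8, 2, 4, 17, 16, 7, 5]
Visit 8; enqueue 14 → queue [2, 4, 17, 16, 7, 5, 14]
Visit 2; enqueue 9 → queue [4, 17, 16, 7, 5, 14, 9]
Visit 4 → queue [17, 16, 7, 5, 14, 9]
Visit 17; enqueue 13 → queue [16, 7, 5, 14, 9, 13]
Visit 16 → queue [7, 5, 14, 9, 13]
Visit 7; enqueue 3, 18 → queue [5, 14, 9, 13, 3, 18]
Visit 5 → queue [14, 9, 13, 3, 18]
Visit 14; enqueue 15 → queue [9, 13, 3, 18, 15]
Visit 9 → queue [13, 3, 18, 15]
Visit 13 → queue [3, 18, 15]
Visit 3 → queue [18, 15]
Visit 18 → queue [15]
Visit 15 → queue []

12 -> 1 -> 6 -> 10 -> 11 -> 8 -> 2 -> 4 -> 17 -> 16 -> 7 -> 5 -> 14 -> 9 -> 13 -> 3 -> 18 -> 15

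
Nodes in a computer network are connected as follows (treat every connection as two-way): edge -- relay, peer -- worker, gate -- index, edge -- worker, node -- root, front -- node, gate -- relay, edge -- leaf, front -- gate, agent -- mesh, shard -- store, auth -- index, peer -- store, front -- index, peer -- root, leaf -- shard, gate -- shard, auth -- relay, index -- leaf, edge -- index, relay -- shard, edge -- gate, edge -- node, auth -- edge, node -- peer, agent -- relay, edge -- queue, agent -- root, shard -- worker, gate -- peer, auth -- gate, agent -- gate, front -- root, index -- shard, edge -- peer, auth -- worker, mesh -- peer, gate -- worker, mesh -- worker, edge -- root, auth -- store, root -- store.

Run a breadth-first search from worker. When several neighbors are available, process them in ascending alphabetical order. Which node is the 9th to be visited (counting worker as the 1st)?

relay

Visit worker; enqueue auth, edge, gate, mesh, peer, shard → queue [auth, edge, gate, mesh, peer, shard]
Visit auth; enqueue index, relay, store → queue [edge, gate, mesh, peer, shard, index, relay, store]
Visit edge; enqueue leaf, node, queue, root → queue [gate, mesh, peer, shard, index, relay, store, leaf, node, queue, root]
Visit gate; enqueue agent, front → queue [mesh, peer, shard, index, relay, store, leaf, node, queue, root, agent, front]
Visit mesh → queue [peer, shard, index, relay, store, leaf, node, queue, root, agent, front]
Visit peer → queue [shard, index, relay, store, leaf, node, queue, root, agent, front]
Visit shard → queue [index, relay, store, leaf, node, queue, root, agent, front]
Visit index → queue [relay, store, leaf, node, queue, root, agent, front]
Visit relay → queue [store, leaf, node, queue, root, agent, front]
Visit store → queue [leaf, node, queue, root, agent, front]
Visit leaf → queue [node, queue, root, agent, front]
Visit node → queue [queue, root, agent, front]
Visit queue → queue [root, agent, front]
Visit root → queue [agent, front]
Visit agent → queue [front]
Visit front → queue []

Visit order: worker, auth, edge, gate, mesh, peer, shard, index, relay, store, leaf, node, queue, root, agent, front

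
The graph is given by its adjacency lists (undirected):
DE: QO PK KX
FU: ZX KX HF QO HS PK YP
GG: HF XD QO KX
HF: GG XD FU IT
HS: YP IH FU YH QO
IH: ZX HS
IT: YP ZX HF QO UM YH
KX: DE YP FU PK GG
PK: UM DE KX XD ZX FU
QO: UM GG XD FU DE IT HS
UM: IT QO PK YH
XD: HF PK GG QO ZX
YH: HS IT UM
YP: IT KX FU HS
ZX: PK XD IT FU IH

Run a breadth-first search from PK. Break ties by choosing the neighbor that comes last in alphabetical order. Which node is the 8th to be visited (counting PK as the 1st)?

IT

Visit PK; enqueue ZX, XD, UM, KX, FU, DE → queue [ZX, XD, UM, KX, FU, DE]
Visit ZX; enqueue IT, IH → queue [XD, UM, KX, FU, DE, IT, IH]
Visit XD; enqueue QO, HF, GG → queue [UM, KX, FU, DE, IT, IH, QO, HF, GG]
Visit UM; enqueue YH → queue [KX, FU, DE, IT, IH, QO, HF, GG, YH]
Visit KX; enqueue YP → queue [FU, DE, IT, IH, QO, HF, GG, YH, YP]
Visit FU; enqueue HS → queue [DE, IT, IH, QO, HF, GG, YH, YP, HS]
Visit DE → queue [IT, IH, QO, HF, GG, YH, YP, HS]
Visit IT → queue [IH, QO, HF, GG, YH, YP, HS]
Visit IH → queue [QO, HF, GG, YH, YP, HS]
Visit QO → queue [HF, GG, YH, YP, HS]
Visit HF → queue [GG, YH, YP, HS]
Visit GG → queue [YH, YP, HS]
Visit YH → queue [YP, HS]
Visit YP → queue [HS]
Visit HS → queue []

Visit order: PK, ZX, XD, UM, KX, FU, DE, IT, IH, QO, HF, GG, YH, YP, HS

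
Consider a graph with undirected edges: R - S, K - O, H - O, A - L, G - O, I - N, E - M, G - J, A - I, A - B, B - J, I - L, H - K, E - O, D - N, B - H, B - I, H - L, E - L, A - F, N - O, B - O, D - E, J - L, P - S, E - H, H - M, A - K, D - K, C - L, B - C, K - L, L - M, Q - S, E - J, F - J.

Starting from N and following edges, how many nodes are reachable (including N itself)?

15

BFS from N visits: N, D, I, O, E, K, A, B, L, G, H, J, M, F, C
Reachable nodes: 15 of 19 total.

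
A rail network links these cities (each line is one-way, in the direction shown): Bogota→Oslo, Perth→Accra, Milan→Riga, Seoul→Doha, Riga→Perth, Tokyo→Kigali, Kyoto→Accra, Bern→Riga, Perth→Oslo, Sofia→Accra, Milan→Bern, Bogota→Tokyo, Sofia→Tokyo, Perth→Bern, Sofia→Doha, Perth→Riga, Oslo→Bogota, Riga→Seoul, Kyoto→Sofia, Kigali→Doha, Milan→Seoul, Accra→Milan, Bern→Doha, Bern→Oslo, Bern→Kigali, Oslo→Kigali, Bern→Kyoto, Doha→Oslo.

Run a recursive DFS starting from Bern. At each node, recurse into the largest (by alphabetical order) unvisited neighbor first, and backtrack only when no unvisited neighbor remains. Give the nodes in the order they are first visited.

Visit Bern
Bern → Riga
Riga → Seoul
Seoul → Doha
Doha → Oslo
Oslo → Kigali
Oslo → Bogota
Bogota → Tokyo
Riga → Perth
Perth → Accra
Accra → Milan
Bern → Kyoto
Kyoto → Sofia

Bern, Riga, Seoul, Doha, Oslo, Kigali, Bogota, Tokyo, Perth, Accra, Milan, Kyoto, Sofia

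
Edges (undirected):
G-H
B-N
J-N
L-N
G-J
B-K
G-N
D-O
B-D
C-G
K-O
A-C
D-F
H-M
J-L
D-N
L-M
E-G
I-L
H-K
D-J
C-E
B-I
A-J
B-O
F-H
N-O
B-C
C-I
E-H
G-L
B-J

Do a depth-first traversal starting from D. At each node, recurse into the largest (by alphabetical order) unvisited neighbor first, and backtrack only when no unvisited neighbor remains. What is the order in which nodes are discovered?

Visit D
D → O
O → N
N → L
L → M
M → H
H → K
K → B
B → J
J → G
G → E
E → C
C → I
C → A
H → F

D, O, N, L, M, H, K, B, J, G, E, C, I, A, F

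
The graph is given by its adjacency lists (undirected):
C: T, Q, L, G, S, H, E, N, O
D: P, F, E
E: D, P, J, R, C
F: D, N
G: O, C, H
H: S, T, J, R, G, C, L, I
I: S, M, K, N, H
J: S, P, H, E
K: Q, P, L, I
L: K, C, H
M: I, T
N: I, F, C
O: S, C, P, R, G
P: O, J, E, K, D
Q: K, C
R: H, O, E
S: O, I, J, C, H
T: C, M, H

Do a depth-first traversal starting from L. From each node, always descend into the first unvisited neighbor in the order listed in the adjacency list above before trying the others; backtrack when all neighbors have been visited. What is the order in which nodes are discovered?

L, K, Q, C, T, M, I, S, O, P, J, H, R, E, D, F, N, G

Visit L
L → K
K → Q
Q → C
C → T
T → M
M → I
I → S
S → O
O → P
P → J
J → H
H → R
R → E
E → D
D → F
F → N
H → G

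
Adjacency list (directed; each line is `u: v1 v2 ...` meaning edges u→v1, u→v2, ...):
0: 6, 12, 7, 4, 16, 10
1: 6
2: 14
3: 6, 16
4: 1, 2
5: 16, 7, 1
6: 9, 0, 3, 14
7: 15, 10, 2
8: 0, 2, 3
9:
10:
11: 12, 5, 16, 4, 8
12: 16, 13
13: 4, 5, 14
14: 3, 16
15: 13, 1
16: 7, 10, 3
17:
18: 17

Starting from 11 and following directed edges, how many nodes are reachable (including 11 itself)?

BFS from 11 visits: 11, 12, 5, 16, 4, 8, 13, 7, 1, 10, 3, 2, 0, 14, 15, 6, 9
Reachable nodes: 17 of 19 total.

17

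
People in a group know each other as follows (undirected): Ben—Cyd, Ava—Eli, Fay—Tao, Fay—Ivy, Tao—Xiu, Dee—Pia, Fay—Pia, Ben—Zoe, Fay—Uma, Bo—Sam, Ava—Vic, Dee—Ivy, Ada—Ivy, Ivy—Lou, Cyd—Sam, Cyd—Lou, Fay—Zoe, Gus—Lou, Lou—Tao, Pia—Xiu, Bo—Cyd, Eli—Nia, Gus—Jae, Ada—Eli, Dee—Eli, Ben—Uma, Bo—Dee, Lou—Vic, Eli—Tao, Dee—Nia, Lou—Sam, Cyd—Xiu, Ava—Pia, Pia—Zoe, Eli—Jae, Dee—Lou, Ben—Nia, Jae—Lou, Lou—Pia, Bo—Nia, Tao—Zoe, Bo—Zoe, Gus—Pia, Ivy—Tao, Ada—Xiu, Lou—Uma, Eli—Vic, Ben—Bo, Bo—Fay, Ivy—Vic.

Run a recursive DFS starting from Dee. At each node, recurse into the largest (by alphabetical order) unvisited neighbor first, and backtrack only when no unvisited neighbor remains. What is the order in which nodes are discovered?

Visit Dee
Dee → Pia
Pia → Zoe
Zoe → Tao
Tao → Xiu
Xiu → Cyd
Cyd → Sam
Sam → Lou
Lou → Vic
Vic → Ivy
Ivy → Fay
Fay → Uma
Uma → Ben
Ben → Nia
Nia → Eli
Eli → Jae
Jae → Gus
Eli → Ava
Eli → Ada
Nia → Bo

Dee Pia Zoe Tao Xiu Cyd Sam Lou Vic Ivy Fay Uma Ben Nia Eli Jae Gus Ava Ada Bo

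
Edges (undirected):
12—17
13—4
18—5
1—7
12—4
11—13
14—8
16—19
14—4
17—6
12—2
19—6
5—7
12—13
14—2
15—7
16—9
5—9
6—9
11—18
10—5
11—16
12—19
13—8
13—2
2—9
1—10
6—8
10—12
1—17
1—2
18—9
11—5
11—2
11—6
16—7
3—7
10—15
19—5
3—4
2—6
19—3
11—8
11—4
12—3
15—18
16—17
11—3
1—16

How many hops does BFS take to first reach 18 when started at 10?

2

Level 0: 10
Level 1: 1, 5, 12, 15
Level 2: 2, 3, 4, 7, 9, 11, 13, 16, 17, 18, 19
Level 3: 6, 8, 14
18 first appears at level 2.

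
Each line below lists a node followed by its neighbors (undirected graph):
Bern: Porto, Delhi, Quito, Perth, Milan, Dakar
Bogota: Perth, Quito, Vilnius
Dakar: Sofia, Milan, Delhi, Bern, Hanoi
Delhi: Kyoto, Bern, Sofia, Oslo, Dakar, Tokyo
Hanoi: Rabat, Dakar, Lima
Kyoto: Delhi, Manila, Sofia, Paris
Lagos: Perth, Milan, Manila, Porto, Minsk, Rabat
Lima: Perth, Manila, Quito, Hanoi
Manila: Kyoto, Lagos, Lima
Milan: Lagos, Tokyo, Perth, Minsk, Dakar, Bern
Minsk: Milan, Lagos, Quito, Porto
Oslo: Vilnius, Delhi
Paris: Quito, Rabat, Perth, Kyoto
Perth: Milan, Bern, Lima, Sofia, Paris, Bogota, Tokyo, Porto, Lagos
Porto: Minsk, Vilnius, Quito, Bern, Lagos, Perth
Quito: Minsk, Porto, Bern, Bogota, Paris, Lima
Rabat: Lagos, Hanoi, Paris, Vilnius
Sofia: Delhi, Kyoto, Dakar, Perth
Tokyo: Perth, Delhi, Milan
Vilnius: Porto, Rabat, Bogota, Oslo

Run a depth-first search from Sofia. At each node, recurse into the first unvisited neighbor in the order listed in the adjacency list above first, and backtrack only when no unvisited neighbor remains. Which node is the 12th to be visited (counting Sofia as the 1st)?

Vilnius

Visit Sofia
Sofia → Delhi
Delhi → Kyoto
Kyoto → Manila
Manila → Lagos
Lagos → Perth
Perth → Milan
Milan → Tokyo
Milan → Minsk
Minsk → Quito
Quito → Porto
Porto → Vilnius
Vilnius → Rabat
Rabat → Hanoi
Hanoi → Dakar
Dakar → Bern
Hanoi → Lima
Rabat → Paris
Vilnius → Bogota
Vilnius → Oslo

Visit order: Sofia, Delhi, Kyoto, Manila, Lagos, Perth, Milan, Tokyo, Minsk, Quito, Porto, Vilnius, Rabat, Hanoi, Dakar, Bern, Lima, Paris, Bogota, Oslo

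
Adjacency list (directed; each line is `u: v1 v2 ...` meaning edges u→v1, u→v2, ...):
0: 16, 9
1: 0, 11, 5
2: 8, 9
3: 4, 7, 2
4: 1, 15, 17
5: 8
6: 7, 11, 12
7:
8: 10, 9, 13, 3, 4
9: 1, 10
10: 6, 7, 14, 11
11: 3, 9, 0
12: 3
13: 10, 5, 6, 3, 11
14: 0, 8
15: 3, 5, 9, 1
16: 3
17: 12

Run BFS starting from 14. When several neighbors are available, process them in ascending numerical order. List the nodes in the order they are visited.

14 0 8 9 16 3 4 10 13 1 2 7 15 17 6 11 5 12

Visit 14; enqueue 0, 8 → queue [0, 8]
Visit 0; enqueue 9, 16 → queue [8, 9, 16]
Visit 8; enqueue 3, 4, 10, 13 → queue [9, 16, 3, 4, 10, 13]
Visit 9; enqueue 1 → queue [16, 3, 4, 10, 13, 1]
Visit 16 → queue [3, 4, 10, 13, 1]
Visit 3; enqueue 2, 7 → queue [4, 10, 13, 1, 2, 7]
Visit 4; enqueue 15, 17 → queue [10, 13, 1, 2, 7, 15, 17]
Visit 10; enqueue 6, 11 → queue [13, 1, 2, 7, 15, 17, 6, 11]
Visit 13; enqueue 5 → queue [1, 2, 7, 15, 17, 6, 11, 5]
Visit 1 → queue [2, 7, 15, 17, 6, 11, 5]
Visit 2 → queue [7, 15, 17, 6, 11, 5]
Visit 7 → queue [15, 17, 6, 11, 5]
Visit 15 → queue [17, 6, 11, 5]
Visit 17; enqueue 12 → queue [6, 11, 5, 12]
Visit 6 → queue [11, 5, 12]
Visit 11 → queue [5, 12]
Visit 5 → queue [12]
Visit 12 → queue []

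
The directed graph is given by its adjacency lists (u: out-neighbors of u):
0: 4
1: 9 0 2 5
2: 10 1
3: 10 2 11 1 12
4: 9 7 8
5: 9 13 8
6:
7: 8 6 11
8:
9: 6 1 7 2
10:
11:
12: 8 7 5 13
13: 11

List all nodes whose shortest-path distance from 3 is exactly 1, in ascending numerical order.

Level 0: 3
Level 1: 1, 2, 10, 11, 12
Level 2: 0, 5, 7, 8, 9, 13
Level 3: 4, 6

1, 2, 10, 11, 12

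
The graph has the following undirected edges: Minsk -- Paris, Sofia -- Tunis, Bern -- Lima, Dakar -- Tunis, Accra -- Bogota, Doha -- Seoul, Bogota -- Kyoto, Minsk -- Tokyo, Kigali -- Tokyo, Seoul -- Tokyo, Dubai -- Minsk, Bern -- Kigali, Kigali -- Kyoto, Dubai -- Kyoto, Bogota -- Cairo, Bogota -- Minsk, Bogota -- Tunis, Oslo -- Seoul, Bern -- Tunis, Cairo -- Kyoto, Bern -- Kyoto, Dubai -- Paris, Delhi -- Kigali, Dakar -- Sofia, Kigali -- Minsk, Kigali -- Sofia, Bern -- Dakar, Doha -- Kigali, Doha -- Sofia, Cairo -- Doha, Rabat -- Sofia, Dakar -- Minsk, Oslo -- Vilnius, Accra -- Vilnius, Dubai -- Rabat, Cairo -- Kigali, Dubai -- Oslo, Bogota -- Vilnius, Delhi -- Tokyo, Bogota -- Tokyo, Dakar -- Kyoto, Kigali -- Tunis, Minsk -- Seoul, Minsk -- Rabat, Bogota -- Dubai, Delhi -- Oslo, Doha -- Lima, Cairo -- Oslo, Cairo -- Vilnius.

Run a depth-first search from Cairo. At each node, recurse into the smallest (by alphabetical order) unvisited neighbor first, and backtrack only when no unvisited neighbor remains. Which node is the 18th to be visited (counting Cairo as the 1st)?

Seoul

Visit Cairo
Cairo → Bogota
Bogota → Accra
Accra → Vilnius
Vilnius → Oslo
Oslo → Delhi
Delhi → Kigali
Kigali → Bern
Bern → Dakar
Dakar → Kyoto
Kyoto → Dubai
Dubai → Minsk
Minsk → Paris
Minsk → Rabat
Rabat → Sofia
Sofia → Doha
Doha → Lima
Doha → Seoul
Seoul → Tokyo
Sofia → Tunis

Visit order: Cairo, Bogota, Accra, Vilnius, Oslo, Delhi, Kigali, Bern, Dakar, Kyoto, Dubai, Minsk, Paris, Rabat, Sofia, Doha, Lima, Seoul, Tokyo, Tunis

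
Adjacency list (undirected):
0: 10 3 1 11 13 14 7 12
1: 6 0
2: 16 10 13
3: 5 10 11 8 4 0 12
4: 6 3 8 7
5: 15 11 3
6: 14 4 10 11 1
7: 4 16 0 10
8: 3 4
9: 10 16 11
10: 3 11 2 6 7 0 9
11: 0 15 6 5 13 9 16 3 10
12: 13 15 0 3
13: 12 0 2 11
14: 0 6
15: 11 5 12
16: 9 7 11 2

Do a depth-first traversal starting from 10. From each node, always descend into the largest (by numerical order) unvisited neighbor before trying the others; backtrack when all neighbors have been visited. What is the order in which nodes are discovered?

10, 11, 16, 9, 7, 4, 8, 3, 12, 15, 5, 13, 2, 0, 14, 6, 1

Visit 10
10 → 11
11 → 16
16 → 9
16 → 7
7 → 4
4 → 8
8 → 3
3 → 12
12 → 15
15 → 5
12 → 13
13 → 2
13 → 0
0 → 14
14 → 6
6 → 1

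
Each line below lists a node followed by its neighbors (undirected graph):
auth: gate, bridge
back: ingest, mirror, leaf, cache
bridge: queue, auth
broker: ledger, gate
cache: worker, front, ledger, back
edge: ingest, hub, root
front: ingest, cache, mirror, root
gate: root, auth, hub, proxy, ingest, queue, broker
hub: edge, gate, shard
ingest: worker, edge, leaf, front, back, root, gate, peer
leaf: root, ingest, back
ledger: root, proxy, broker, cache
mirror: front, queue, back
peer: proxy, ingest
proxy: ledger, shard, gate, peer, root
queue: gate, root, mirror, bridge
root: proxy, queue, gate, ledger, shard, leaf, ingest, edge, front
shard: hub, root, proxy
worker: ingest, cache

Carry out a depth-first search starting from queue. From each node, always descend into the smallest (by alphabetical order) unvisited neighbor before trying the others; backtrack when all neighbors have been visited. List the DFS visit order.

queue → bridge → auth → gate → broker → ledger → cache → back → ingest → edge → hub → shard → proxy → peer → root → front → mirror → leaf → worker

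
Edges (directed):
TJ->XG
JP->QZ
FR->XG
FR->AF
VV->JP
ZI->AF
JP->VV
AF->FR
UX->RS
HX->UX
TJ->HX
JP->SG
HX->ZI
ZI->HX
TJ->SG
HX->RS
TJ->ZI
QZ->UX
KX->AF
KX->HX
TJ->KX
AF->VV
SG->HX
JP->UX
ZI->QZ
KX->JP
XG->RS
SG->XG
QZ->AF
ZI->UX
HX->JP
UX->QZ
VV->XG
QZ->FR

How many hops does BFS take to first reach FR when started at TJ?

3

Level 0: TJ
Level 1: HX, KX, SG, XG, ZI
Level 2: AF, JP, QZ, RS, UX
Level 3: FR, VV
FR first appears at level 3.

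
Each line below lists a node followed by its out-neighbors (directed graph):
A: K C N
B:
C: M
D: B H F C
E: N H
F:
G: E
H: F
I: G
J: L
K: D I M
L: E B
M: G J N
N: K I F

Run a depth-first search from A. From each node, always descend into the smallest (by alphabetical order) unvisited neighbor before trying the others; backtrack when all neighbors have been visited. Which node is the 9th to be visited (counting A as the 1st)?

I

Visit A
A → C
C → M
M → G
G → E
E → H
H → F
E → N
N → I
N → K
K → D
D → B
M → J
J → L

Visit order: A, C, M, G, E, H, F, N, I, K, D, B, J, L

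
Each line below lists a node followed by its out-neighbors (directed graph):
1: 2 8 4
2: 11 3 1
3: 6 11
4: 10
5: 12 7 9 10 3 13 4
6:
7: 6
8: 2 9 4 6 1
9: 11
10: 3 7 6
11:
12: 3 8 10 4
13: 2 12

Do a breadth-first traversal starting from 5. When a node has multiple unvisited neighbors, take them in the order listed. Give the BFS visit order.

Visit 5; enqueue 12, 7, 9, 10, 3, 13, 4 → queue [12, 7, 9, 10, 3, 13, 4]
Visit 12; enqueue 8 → queue [7, 9, 10, 3, 13, 4, 8]
Visit 7; enqueue 6 → queue [9, 10, 3, 13, 4, 8, 6]
Visit 9; enqueue 11 → queue [10, 3, 13, 4, 8, 6, 11]
Visit 10 → queue [3, 13, 4, 8, 6, 11]
Visit 3 → queue [13, 4, 8, 6, 11]
Visit 13; enqueue 2 → queue [4, 8, 6, 11, 2]
Visit 4 → queue [8, 6, 11, 2]
Visit 8; enqueue 1 → queue [6, 11, 2, 1]
Visit 6 → queue [11, 2, 1]
Visit 11 → queue [2, 1]
Visit 2 → queue [1]
Visit 1 → queue []

5, 12, 7, 9, 10, 3, 13, 4, 8, 6, 11, 2, 1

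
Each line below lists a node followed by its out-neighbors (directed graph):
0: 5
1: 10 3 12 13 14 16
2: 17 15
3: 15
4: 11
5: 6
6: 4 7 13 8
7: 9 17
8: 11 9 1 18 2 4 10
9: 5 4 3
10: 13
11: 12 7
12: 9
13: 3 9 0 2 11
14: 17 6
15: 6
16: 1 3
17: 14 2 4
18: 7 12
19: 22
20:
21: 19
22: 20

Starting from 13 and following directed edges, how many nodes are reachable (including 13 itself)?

19

BFS from 13 visits: 13, 11, 9, 3, 2, 0, 12, 7, 5, 4, 15, 17, 6, 14, 8, 18, 10, 1, 16
Reachable nodes: 19 of 23 total.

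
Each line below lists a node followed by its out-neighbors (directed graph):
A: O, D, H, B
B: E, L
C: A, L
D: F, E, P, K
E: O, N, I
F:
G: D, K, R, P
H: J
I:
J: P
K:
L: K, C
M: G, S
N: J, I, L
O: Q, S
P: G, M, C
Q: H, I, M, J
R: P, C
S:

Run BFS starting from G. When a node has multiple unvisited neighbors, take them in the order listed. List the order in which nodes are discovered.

Visit G; enqueue D, K, R, P → queue [D, K, R, P]
Visit D; enqueue F, E → queue [K, R, P, F, E]
Visit K → queue [R, P, F, E]
Visit R; enqueue C → queue [P, F, E, C]
Visit P; enqueue M → queue [F, E, C, M]
Visit F → queue [E, C, M]
Visit E; enqueue O, N, I → queue [C, M, O, N, I]
Visit C; enqueue A, L → queue [M, O, N, I, A, L]
Visit M; enqueue S → queue [O, N, I, A, L, S]
Visit O; enqueue Q → queue [N, I, A, L, S, Q]
Visit N; enqueue J → queue [I, A, L, S, Q, J]
Visit I → queue [A, L, S, Q, J]
Visit A; enqueue H, B → queue [L, S, Q, J, H, B]
Visit L → queue [S, Q, J, H, B]
Visit S → queue [Q, J, H, B]
Visit Q → queue [J, H, B]
Visit J → queue [H, B]
Visit H → queue [B]
Visit B → queue []

G, D, K, R, P, F, E, C, M, O, N, I, A, L, S, Q, J, H, B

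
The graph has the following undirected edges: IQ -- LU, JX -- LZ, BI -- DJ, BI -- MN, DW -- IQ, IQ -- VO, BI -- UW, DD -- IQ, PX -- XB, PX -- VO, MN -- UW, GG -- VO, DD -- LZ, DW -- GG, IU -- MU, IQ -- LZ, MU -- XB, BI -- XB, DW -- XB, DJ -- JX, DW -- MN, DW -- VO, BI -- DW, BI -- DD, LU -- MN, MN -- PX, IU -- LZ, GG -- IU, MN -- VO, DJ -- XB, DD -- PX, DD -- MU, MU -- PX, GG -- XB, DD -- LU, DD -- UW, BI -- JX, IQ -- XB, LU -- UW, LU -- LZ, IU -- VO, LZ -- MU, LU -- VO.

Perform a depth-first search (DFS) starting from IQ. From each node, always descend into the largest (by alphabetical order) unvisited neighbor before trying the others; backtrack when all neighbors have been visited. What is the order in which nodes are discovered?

IQ XB PX VO MN UW LU LZ MU IU GG DW BI JX DJ DD

Visit IQ
IQ → XB
XB → PX
PX → VO
VO → MN
MN → UW
UW → LU
LU → LZ
LZ → MU
MU → IU
IU → GG
GG → DW
DW → BI
BI → JX
JX → DJ
BI → DD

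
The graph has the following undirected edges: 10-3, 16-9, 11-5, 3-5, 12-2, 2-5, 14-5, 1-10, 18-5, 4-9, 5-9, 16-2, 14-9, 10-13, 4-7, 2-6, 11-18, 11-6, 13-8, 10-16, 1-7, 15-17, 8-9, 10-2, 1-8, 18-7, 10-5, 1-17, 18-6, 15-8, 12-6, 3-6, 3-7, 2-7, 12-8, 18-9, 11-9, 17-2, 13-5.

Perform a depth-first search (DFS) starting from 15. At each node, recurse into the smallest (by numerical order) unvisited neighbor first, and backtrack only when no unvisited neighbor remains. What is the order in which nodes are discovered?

15 → 8 → 1 → 7 → 2 → 5 → 3 → 6 → 11 → 9 → 4 → 14 → 16 → 10 → 13 → 18 → 12 → 17

Visit 15
15 → 8
8 → 1
1 → 7
7 → 2
2 → 5
5 → 3
3 → 6
6 → 11
11 → 9
9 → 4
9 → 14
9 → 16
16 → 10
10 → 13
9 → 18
6 → 12
2 → 17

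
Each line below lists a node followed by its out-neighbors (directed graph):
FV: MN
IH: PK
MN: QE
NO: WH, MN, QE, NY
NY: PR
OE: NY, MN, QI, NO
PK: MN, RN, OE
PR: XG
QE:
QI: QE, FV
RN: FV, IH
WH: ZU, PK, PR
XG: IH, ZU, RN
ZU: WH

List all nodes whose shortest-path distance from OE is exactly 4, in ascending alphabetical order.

Level 0: OE
Level 1: MN, NO, NY, QI
Level 2: FV, PR, QE, WH
Level 3: PK, XG, ZU
Level 4: IH, RN

IH, RN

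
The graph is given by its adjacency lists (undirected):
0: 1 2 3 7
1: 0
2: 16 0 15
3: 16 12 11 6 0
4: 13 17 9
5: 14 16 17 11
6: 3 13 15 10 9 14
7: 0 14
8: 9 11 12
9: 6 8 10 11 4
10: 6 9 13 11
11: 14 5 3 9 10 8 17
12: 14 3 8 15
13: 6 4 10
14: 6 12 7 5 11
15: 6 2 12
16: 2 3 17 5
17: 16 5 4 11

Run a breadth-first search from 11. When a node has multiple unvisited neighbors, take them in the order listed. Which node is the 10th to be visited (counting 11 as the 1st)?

12

Visit 11; enqueue 14, 5, 3, 9, 10, 8, 17 → queue [14, 5, 3, 9, 10, 8, 17]
Visit 14; enqueue 6, 12, 7 → queue [5, 3, 9, 10, 8, 17, 6, 12, 7]
Visit 5; enqueue 16 → queue [3, 9, 10, 8, 17, 6, 12, 7, 16]
Visit 3; enqueue 0 → queue [9, 10, 8, 17, 6, 12, 7, 16, 0]
Visit 9; enqueue 4 → queue [10, 8, 17, 6, 12, 7, 16, 0, 4]
Visit 10; enqueue 13 → queue [8, 17, 6, 12, 7, 16, 0, 4, 13]
Visit 8 → queue [17, 6, 12, 7, 16, 0, 4, 13]
Visit 17 → queue [6, 12, 7, 16, 0, 4, 13]
Visit 6; enqueue 15 → queue [12, 7, 16, 0, 4, 13, 15]
Visit 12 → queue [7, 16, 0, 4, 13, 15]
Visit 7 → queue [16, 0, 4, 13, 15]
Visit 16; enqueue 2 → queue [0, 4, 13, 15, 2]
Visit 0; enqueue 1 → queue [4, 13, 15, 2, 1]
Visit 4 → queue [13, 15, 2, 1]
Visit 13 → queue [15, 2, 1]
Visit 15 → queue [2, 1]
Visit 2 → queue [1]
Visit 1 → queue []

Visit order: 11, 14, 5, 3, 9, 10, 8, 17, 6, 12, 7, 16, 0, 4, 13, 15, 2, 1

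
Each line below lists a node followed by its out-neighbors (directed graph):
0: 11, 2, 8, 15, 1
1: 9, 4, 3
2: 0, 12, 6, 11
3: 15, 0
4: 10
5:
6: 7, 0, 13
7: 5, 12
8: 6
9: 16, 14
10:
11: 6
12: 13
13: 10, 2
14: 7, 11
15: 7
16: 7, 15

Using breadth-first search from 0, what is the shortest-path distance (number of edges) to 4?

Level 0: 0
Level 1: 1, 2, 8, 11, 15
Level 2: 3, 4, 6, 7, 9, 12
Level 3: 5, 10, 13, 14, 16
4 first appears at level 2.

2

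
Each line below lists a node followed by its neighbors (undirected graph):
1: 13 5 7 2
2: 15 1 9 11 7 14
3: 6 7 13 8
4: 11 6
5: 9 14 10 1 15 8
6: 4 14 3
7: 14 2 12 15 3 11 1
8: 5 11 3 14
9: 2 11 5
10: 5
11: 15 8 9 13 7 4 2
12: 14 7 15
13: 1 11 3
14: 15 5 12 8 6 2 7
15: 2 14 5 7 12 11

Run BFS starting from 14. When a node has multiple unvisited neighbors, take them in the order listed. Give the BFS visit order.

14 15 5 12 8 6 2 7 11 9 10 1 3 4 13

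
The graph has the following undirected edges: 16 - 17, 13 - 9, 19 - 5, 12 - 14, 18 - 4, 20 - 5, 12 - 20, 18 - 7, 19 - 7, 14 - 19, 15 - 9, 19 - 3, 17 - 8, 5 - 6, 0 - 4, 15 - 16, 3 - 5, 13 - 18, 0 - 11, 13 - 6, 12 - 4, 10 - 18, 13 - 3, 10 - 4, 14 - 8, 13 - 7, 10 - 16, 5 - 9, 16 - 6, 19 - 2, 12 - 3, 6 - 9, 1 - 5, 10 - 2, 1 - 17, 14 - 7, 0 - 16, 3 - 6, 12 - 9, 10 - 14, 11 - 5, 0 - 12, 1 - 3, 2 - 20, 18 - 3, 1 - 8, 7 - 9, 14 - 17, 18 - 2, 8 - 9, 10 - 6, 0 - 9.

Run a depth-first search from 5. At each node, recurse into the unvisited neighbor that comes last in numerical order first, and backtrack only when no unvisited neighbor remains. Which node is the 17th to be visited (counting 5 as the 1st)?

Visit 5
5 → 20
20 → 12
12 → 14
14 → 19
19 → 7
7 → 18
18 → 13
13 → 9
9 → 15
15 → 16
16 → 17
17 → 8
8 → 1
1 → 3
3 → 6
6 → 10
10 → 4
4 → 0
0 → 11
10 → 2

Visit order: 5, 20, 12, 14, 19, 7, 18, 13, 9, 15, 16, 17, 8, 1, 3, 6, 10, 4, 0, 11, 2

10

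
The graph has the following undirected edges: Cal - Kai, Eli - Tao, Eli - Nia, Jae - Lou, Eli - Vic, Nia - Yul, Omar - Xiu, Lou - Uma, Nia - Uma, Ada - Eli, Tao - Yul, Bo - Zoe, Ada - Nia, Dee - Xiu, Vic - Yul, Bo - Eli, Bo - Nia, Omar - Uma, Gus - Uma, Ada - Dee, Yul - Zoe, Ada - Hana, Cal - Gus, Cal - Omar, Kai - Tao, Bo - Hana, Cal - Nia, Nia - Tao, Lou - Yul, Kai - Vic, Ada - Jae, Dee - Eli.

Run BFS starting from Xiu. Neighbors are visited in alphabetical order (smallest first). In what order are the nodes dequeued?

Visit Xiu; enqueue Dee, Omar → queue [Dee, Omar]
Visit Dee; enqueue Ada, Eli → queue [Omar, Ada, Eli]
Visit Omar; enqueue Cal, Uma → queue [Ada, Eli, Cal, Uma]
Visit Ada; enqueue Hana, Jae, Nia → queue [Eli, Cal, Uma, Hana, Jae, Nia]
Visit Eli; enqueue Bo, Tao, Vic → queue [Cal, Uma, Hana, Jae, Nia, Bo, Tao, Vic]
Visit Cal; enqueue Gus, Kai → queue [Uma, Hana, Jae, Nia, Bo, Tao, Vic, Gus, Kai]
Visit Uma; enqueue Lou → queue [Hana, Jae, Nia, Bo, Tao, Vic, Gus, Kai, Lou]
Visit Hana → queue [Jae, Nia, Bo, Tao, Vic, Gus, Kai, Lou]
Visit Jae → queue [Nia, Bo, Tao, Vic, Gus, Kai, Lou]
Visit Nia; enqueue Yul → queue [Bo, Tao, Vic, Gus, Kai, Lou, Yul]
Visit Bo; enqueue Zoe → queue [Tao, Vic, Gus, Kai, Lou, Yul, Zoe]
Visit Tao → queue [Vic, Gus, Kai, Lou, Yul, Zoe]
Visit Vic → queue [Gus, Kai, Lou, Yul, Zoe]
Visit Gus → queue [Kai, Lou, Yul, Zoe]
Visit Kai → queue [Lou, Yul, Zoe]
Visit Lou → queue [Yul, Zoe]
Visit Yul → queue [Zoe]
Visit Zoe → queue []

Xiu Dee Omar Ada Eli Cal Uma Hana Jae Nia Bo Tao Vic Gus Kai Lou Yul Zoe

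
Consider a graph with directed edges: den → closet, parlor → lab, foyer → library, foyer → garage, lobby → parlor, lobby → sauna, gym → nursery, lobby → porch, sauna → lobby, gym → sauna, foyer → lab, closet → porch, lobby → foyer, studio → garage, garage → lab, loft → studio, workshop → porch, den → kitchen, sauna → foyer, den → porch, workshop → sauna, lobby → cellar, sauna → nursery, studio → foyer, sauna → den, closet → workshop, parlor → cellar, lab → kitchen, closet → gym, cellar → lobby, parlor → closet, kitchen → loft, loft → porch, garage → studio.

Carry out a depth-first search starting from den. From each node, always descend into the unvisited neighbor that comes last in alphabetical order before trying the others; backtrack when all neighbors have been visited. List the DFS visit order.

Visit den
den → porch
den → kitchen
kitchen → loft
loft → studio
studio → garage
garage → lab
studio → foyer
foyer → library
den → closet
closet → workshop
workshop → sauna
sauna → nursery
sauna → lobby
lobby → parlor
parlor → cellar
closet → gym

den porch kitchen loft studio garage lab foyer library closet workshop sauna nursery lobby parlor cellar gym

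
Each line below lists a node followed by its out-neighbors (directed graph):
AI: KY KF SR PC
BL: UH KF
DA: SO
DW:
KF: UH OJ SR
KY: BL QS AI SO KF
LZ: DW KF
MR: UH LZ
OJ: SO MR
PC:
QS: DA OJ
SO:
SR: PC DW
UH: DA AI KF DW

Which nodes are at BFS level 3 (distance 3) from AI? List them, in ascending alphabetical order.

DA, MR

Level 0: AI
Level 1: KF, KY, PC, SR
Level 2: BL, DW, OJ, QS, SO, UH
Level 3: DA, MR
Level 4: LZ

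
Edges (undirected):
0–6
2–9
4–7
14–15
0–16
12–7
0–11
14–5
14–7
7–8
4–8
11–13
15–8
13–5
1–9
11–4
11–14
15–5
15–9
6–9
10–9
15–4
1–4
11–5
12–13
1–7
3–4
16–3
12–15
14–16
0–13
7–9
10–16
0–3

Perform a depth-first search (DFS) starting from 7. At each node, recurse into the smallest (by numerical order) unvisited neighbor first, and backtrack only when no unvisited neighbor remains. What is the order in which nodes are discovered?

Visit 7
7 → 1
1 → 4
4 → 3
3 → 0
0 → 6
6 → 9
9 → 2
9 → 10
10 → 16
16 → 14
14 → 5
5 → 11
11 → 13
13 → 12
12 → 15
15 → 8

7 -> 1 -> 4 -> 3 -> 0 -> 6 -> 9 -> 2 -> 10 -> 16 -> 14 -> 5 -> 11 -> 13 -> 12 -> 15 -> 8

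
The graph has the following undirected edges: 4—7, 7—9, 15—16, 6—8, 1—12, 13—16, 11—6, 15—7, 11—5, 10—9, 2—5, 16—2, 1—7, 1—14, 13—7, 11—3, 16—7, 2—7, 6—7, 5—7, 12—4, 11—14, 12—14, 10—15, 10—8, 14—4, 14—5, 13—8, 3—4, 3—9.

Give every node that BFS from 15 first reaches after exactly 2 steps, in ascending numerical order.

Level 0: 15
Level 1: 7, 10, 16
Level 2: 1, 2, 4, 5, 6, 8, 9, 13
Level 3: 3, 11, 12, 14

1, 2, 4, 5, 6, 8, 9, 13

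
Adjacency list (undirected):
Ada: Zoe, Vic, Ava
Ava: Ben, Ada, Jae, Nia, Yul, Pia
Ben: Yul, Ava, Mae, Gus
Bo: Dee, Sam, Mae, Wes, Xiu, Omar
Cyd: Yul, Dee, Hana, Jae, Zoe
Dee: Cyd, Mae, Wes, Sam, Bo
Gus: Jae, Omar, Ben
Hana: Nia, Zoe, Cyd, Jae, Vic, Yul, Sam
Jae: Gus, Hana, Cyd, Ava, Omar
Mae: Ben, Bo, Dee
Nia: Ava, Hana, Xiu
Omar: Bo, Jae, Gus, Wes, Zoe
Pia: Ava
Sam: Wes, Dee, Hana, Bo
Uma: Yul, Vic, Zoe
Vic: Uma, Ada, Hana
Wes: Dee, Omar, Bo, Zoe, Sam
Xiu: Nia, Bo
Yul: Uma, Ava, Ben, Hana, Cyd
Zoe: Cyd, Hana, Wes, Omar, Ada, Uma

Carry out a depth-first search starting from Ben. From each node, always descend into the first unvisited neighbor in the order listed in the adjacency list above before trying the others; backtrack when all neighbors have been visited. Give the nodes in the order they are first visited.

Ben, Yul, Uma, Vic, Ada, Zoe, Cyd, Dee, Mae, Bo, Sam, Wes, Omar, Jae, Gus, Hana, Nia, Ava, Pia, Xiu

Visit Ben
Ben → Yul
Yul → Uma
Uma → Vic
Vic → Ada
Ada → Zoe
Zoe → Cyd
Cyd → Dee
Dee → Mae
Mae → Bo
Bo → Sam
Sam → Wes
Wes → Omar
Omar → Jae
Jae → Gus
Jae → Hana
Hana → Nia
Nia → Ava
Ava → Pia
Nia → Xiu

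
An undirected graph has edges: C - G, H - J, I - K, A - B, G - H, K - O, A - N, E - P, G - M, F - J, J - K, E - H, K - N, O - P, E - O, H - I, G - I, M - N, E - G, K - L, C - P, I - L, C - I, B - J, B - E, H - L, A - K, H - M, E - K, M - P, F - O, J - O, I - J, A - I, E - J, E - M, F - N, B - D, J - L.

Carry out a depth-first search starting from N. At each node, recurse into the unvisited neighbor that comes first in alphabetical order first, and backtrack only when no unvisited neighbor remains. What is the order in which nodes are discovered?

N A B D E G C I H J F O K L P M

Visit N
N → A
A → B
B → D
B → E
E → G
G → C
C → I
I → H
H → J
J → F
F → O
O → K
K → L
O → P
P → M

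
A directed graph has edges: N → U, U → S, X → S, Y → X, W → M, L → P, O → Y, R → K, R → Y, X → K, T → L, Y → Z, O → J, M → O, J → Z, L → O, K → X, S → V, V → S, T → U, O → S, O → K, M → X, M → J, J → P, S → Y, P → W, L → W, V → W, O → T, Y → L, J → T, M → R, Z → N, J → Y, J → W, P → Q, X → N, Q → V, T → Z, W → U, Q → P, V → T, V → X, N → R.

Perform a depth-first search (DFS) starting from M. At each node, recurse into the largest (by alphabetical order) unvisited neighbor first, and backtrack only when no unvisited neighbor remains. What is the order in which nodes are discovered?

Visit M
M → X
X → S
S → Y
Y → Z
Z → N
N → U
N → R
R → K
Y → L
L → W
L → P
P → Q
Q → V
V → T
L → O
O → J

M X S Y Z N U R K L W P Q V T O J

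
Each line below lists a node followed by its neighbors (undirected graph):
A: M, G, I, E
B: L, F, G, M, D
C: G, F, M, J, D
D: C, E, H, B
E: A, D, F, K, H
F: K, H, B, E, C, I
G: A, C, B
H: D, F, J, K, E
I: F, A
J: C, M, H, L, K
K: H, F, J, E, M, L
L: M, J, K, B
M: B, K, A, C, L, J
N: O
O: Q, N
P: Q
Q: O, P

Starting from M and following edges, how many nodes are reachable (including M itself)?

13

BFS from M visits: M, A, B, C, J, K, L, E, G, I, D, F, H
Reachable nodes: 13 of 17 total.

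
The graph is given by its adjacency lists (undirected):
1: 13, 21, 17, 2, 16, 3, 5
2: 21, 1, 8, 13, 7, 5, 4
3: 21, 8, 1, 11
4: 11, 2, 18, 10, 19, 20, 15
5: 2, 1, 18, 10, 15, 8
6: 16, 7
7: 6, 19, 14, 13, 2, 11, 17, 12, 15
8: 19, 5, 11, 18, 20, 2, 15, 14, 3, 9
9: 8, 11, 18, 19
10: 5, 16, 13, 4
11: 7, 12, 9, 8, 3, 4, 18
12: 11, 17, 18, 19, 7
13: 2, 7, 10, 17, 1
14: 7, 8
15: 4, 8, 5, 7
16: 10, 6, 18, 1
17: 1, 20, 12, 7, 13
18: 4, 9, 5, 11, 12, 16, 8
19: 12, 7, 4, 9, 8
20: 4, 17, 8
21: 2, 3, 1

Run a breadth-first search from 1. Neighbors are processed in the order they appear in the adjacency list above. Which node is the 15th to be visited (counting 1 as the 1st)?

Visit 1; enqueue 13, 21, 17, 2, 16, 3, 5 → queue [13, 21, 17, 2, 16, 3, 5]
Visit 13; enqueue 7, 10 → queue [21, 17, 2, 16, 3, 5, 7, 10]
Visit 21 → queue [17, 2, 16, 3, 5, 7, 10]
Visit 17; enqueue 20, 12 → queue [2, 16, 3, 5, 7, 10, 20, 12]
Visit 2; enqueue 8, 4 → queue [16, 3, 5, 7, 10, 20, 12, 8, 4]
Visit 16; enqueue 6, 18 → queue [3, 5, 7, 10, 20, 12, 8, 4, 6, 18]
Visit 3; enqueue 11 → queue [5, 7, 10, 20, 12, 8, 4, 6, 18, 11]
Visit 5; enqueue 15 → queue [7, 10, 20, 12, 8, 4, 6, 18, 11, 15]
Visit 7; enqueue 19, 14 → queue [10, 20, 12, 8, 4, 6, 18, 11, 15, 19, 14]
Visit 10 → queue [20, 12, 8, 4, 6, 18, 11, 15, 19, 14]
Visit 20 → queue [12, 8, 4, 6, 18, 11, 15, 19, 14]
Visit 12 → queue [8, 4, 6, 18, 11, 15, 19, 14]
Visit 8; enqueue 9 → queue [4, 6, 18, 11, 15, 19, 14, 9]
Visit 4 → queue [6, 18, 11, 15, 19, 14, 9]
Visit 6 → queue [18, 11, 15, 19, 14, 9]
Visit 18 → queue [11, 15, 19, 14, 9]
Visit 11 → queue [15, 19, 14, 9]
Visit 15 → queue [19, 14, 9]
Visit 19 → queue [14, 9]
Visit 14 → queue [9]
Visit 9 → queue []

Visit order: 1, 13, 21, 17, 2, 16, 3, 5, 7, 10, 20, 12, 8, 4, 6, 18, 11, 15, 19, 14, 9

6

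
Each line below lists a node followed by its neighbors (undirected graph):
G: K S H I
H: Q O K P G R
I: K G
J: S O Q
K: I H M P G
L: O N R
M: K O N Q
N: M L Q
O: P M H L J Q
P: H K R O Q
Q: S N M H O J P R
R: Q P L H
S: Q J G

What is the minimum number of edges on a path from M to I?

2

Level 0: M
Level 1: K, N, O, Q
Level 2: G, H, I, J, L, P, R, S
I first appears at level 2.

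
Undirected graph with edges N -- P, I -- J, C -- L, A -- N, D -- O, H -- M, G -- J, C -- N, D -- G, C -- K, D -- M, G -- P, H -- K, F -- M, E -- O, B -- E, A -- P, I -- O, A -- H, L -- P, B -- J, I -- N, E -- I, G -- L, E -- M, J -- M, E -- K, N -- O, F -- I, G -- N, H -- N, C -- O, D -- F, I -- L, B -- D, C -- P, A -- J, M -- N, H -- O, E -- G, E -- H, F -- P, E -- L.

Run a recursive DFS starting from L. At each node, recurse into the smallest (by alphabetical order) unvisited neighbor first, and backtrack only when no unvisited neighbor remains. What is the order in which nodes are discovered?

L, C, K, E, B, D, F, I, J, A, H, M, N, G, P, O

Visit L
L → C
C → K
K → E
E → B
B → D
D → F
F → I
I → J
J → A
A → H
H → M
M → N
N → G
G → P
N → O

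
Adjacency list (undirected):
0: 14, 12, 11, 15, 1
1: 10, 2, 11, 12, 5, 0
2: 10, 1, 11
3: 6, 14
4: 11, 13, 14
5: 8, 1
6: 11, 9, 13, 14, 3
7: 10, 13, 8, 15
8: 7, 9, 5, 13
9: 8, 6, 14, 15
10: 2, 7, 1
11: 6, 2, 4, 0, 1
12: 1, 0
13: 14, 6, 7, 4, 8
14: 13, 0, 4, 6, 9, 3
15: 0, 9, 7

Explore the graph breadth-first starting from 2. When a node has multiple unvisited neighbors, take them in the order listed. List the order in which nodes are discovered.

2 → 10 → 1 → 11 → 7 → 12 → 5 → 0 → 6 → 4 → 13 → 8 → 15 → 14 → 9 → 3

Visit 2; enqueue 10, 1, 11 → queue [10, 1, 11]
Visit 10; enqueue 7 → queue [1, 11, 7]
Visit 1; enqueue 12, 5, 0 → queue [11, 7, 12, 5, 0]
Visit 11; enqueue 6, 4 → queue [7, 12, 5, 0, 6, 4]
Visit 7; enqueue 13, 8, 15 → queue [12, 5, 0, 6, 4, 13, 8, 15]
Visit 12 → queue [5, 0, 6, 4, 13, 8, 15]
Visit 5 → queue [0, 6, 4, 13, 8, 15]
Visit 0; enqueue 14 → queue [6, 4, 13, 8, 15, 14]
Visit 6; enqueue 9, 3 → queue [4, 13, 8, 15, 14, 9, 3]
Visit 4 → queue [13, 8, 15, 14, 9, 3]
Visit 13 → queue [8, 15, 14, 9, 3]
Visit 8 → queue [15, 14, 9, 3]
Visit 15 → queue [14, 9, 3]
Visit 14 → queue [9, 3]
Visit 9 → queue [3]
Visit 3 → queue []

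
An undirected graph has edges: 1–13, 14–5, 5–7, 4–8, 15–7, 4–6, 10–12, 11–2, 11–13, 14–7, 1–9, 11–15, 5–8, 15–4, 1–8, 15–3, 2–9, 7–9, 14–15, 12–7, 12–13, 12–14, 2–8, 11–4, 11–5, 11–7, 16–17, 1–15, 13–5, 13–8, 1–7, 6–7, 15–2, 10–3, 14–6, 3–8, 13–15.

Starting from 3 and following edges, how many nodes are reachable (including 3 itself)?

BFS from 3 visits: 3, 8, 10, 15, 1, 2, 4, 5, 13, 12, 7, 11, 14, 9, 6
Reachable nodes: 15 of 17 total.

15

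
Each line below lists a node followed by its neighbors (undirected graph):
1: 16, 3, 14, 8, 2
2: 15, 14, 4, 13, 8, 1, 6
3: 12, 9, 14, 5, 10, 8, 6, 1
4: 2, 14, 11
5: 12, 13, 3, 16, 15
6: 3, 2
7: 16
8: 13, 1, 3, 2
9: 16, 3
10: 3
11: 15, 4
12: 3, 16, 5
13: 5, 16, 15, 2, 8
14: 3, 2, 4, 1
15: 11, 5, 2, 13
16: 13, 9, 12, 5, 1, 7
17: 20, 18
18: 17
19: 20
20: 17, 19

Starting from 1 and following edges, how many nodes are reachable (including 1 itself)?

16

BFS from 1 visits: 1, 16, 14, 8, 3, 2, 13, 12, 9, 7, 5, 4, 10, 6, 15, 11
Reachable nodes: 16 of 20 total.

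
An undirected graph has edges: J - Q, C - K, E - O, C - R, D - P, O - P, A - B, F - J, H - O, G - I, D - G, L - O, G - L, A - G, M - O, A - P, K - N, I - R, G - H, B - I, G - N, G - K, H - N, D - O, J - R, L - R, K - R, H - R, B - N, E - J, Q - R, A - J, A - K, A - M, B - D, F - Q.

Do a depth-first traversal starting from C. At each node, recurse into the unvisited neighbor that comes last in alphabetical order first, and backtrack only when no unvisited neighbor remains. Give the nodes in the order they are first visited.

Visit C
C → R
R → Q
Q → J
J → F
J → E
E → O
O → P
P → D
D → G
G → N
N → K
K → A
A → M
A → B
B → I
N → H
G → L

C R Q J F E O P D G N K A M B I H L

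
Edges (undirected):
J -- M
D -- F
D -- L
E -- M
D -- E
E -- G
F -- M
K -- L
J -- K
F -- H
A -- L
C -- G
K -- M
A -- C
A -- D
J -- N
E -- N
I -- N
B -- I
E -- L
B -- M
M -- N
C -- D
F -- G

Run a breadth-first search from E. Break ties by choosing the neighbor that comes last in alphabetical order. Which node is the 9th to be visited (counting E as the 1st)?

K

Visit E; enqueue N, M, L, G, D → queue [N, M, L, G, D]
Visit N; enqueue J, I → queue [M, L, G, D, J, I]
Visit M; enqueue K, F, B → queue [L, G, D, J, I, K, F, B]
Visit L; enqueue A → queue [G, D, J, I, K, F, B, A]
Visit G; enqueue C → queue [D, J, I, K, F, B, A, C]
Visit D → queue [J, I, K, F, B, A, C]
Visit J → queue [I, K, F, B, A, C]
Visit I → queue [K, F, B, A, C]
Visit K → queue [F, B, A, C]
Visit F; enqueue H → queue [B, A, C, H]
Visit B → queue [A, C, H]
Visit A → queue [C, H]
Visit C → queue [H]
Visit H → queue []

Visit order: E, N, M, L, G, D, J, I, K, F, B, A, C, H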